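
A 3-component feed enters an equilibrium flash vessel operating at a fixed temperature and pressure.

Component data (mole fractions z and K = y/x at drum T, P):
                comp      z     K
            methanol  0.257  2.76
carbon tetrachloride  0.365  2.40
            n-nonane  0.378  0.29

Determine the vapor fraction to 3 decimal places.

Newton iteration, ψ⁰ = 0.36:
  ψ = 0.360: g = 0.2561, g' = -0.958 → ψ = 0.627
  ψ = 0.627: g = 0.0032, g' = -1.002 → ψ = 0.630
Converged at ψ = 0.630.

ψ = 0.630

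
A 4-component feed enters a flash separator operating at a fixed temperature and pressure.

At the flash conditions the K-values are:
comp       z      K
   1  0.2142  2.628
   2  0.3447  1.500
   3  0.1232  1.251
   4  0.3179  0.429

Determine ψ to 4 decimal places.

ψ = 0.7310

Material balance + equilibrium reduce to Σ zᵢ(Kᵢ−1)/(1+ψ(Kᵢ−1)) = 0.
Check two-phase: ΣzᵢKᵢ = 1.3705 > 1 and Σzᵢ/Kᵢ = 1.1508 > 1, so g(0) = 0.3705 > 0 and g(1) = -0.1508 < 0.
Newton iteration, ψ⁰ = 0.5:
  ψ = 0.5000: g = 0.10354, g' = -0.4368 → ψ = 0.7370
  ψ = 0.7370: g = -0.00287, g' = -0.4779 → ψ = 0.7310
Converged at ψ = 0.7310.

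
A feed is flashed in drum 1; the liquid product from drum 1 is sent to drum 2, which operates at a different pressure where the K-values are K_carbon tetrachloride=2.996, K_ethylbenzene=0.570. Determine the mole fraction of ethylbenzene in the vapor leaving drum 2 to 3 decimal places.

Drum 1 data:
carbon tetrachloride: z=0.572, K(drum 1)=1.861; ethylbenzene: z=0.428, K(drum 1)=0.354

y_ethylbenzene (drum 2) = 0.469

Drum 1:
Binary case is linear: z₁(K₁−1)(1+ψ₁(K₂−1)) + z₂(K₂−1)(1+ψ₁(K₁−1)) = 0
⇒ ψ₁ = [z₁(K₁−1)+z₂(K₂−1)] / [−(K₁−1)(K₂−1)] = 0.2160/0.5562 = 0.388
Drum-1 compositions:
  carbon tetrachloride: x = 0.429, y = 0.798
  ethylbenzene: x = 0.571, y = 0.202
Drum-2 feed = drum-1 liquid: z₂ = (0.4287, 0.5713).
Drum 2:
Rachford–Rice: g(ψ₂) = Σ zᵢ(Kᵢ−1)/(1+ψ₂(Kᵢ−1)) = 0.
Check two-phase: ΣzᵢKᵢ = 1.610 > 1 and Σzᵢ/Kᵢ = 1.145 > 1, so g(0) = 0.610 > 0 and g(1) = -0.145 < 0.
Newton–Raphson from ψ₂ = 0.51:
  ψ₂ = 0.510: g = 0.1093, g' = -0.593 → ψ₂ = 0.694
  ψ₂ = 0.694: g = 0.0083, g' = -0.515 → ψ₂ = 0.711
Converged at ψ₂ = 0.711.
  carbon tetrachloride: x = 0.177, y = 0.531
  ethylbenzene: x = 0.823, y = 0.469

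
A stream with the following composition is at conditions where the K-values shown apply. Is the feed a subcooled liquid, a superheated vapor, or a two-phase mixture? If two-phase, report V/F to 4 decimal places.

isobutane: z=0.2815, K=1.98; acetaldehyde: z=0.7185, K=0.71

ΣzᵢKᵢ = 1.0675; Σzᵢ/Kᵢ = 1.1541.
Both exceed 1, so a two-phase solution exists.
Let ψ = V/F and solve Σ zᵢ(Kᵢ−1)/(1+ψ(Kᵢ−1)) = 0.
Newton iteration, ψ⁰ = 0.6:
  ψ = 0.6000: g = -0.07854, g' = -0.1958 → ψ = 0.1988
  ψ = 0.1988: g = 0.00976, g' = -0.2574 → ψ = 0.2368
  ψ = 0.2368: g = 0.00019, g' = -0.2478 → ψ = 0.2375
Converged at ψ = 0.2375.

two-phase, V/F = 0.2375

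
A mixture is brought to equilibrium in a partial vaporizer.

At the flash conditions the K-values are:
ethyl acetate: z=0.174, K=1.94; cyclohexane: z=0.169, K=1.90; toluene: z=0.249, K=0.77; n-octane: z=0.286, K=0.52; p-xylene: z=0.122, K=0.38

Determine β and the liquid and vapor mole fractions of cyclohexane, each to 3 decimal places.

Newton iteration, β⁰ = 0.5:
  β = 0.500: g = -0.1388, g' = -0.366 → β = 0.120
  β = 0.120: g = -0.0022, g' = -0.378 → β = 0.115
Converged at β = 0.115.
Compositions from xᵢ = zᵢ/(1+β(Kᵢ−1)), yᵢ = Kᵢxᵢ:
  ethyl acetate: x = 0.157, y = 0.305
  cyclohexane: x = 0.153, y = 0.291
  toluene: x = 0.256, y = 0.197
  n-octane: x = 0.303, y = 0.157
  p-xylene: x = 0.131, y = 0.050

β = 0.115, x_cyclohexane = 0.153, y_cyclohexane = 0.291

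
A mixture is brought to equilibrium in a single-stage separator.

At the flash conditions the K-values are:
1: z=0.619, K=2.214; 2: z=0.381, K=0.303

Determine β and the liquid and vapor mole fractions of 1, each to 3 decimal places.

Rachford–Rice: g(β) = Σ zᵢ(Kᵢ−1)/(1+β(Kᵢ−1)) = 0.
g(0) = ΣzᵢKᵢ − 1 = 0.486 and g(1) = 1 − Σzᵢ/Kᵢ = -0.537, so a root lies in (0, 1).
Newton iteration, β⁰ = 0.38:
  β = 0.380: g = 0.1530, g' = -0.770 → β = 0.579
  β = 0.579: g = -0.0038, g' = -0.835 → β = 0.574
Converged at β = 0.574.
Compositions from xᵢ = zᵢ/(1+β(Kᵢ−1)), yᵢ = Kᵢxᵢ:
  1: x = 0.365, y = 0.808
  2: x = 0.635, y = 0.192

β = 0.574, x_1 = 0.365, y_1 = 0.808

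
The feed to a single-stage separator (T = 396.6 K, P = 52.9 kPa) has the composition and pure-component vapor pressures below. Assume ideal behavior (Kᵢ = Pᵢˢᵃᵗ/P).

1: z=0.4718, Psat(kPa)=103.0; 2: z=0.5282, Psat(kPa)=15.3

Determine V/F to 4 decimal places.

Raoult's law: Kᵢ = Pᵢˢᵃᵗ/P = Pᵢˢᵃᵗ/52.9.
  K_1 = 103.0/52.9 = 1.947070, K_2 = 15.3/52.9 = 0.289225
Newton–Raphson from V/F = 0.5:
  V/F = 0.5000: g = -0.27918, g' = -0.8371 → V/F = 0.1665
  V/F = 0.1665: g = -0.03985, g' = -0.6590 → V/F = 0.1060
  V/F = 0.1060: g = 0.00003, g' = -0.6616 → V/F = 0.1061
Converged at V/F = 0.1061.

V/F = 0.1061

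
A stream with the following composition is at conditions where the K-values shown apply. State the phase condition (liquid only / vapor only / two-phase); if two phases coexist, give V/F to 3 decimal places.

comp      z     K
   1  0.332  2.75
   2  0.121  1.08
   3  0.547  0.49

ΣzᵢKᵢ = 1.312; Σzᵢ/Kᵢ = 1.349.
Both exceed 1, so a two-phase solution exists.
Newton iteration, ψ⁰ = 0.5:
  ψ = 0.500: g = -0.0553, g' = -0.546 → ψ = 0.399
  ψ = 0.399: g = 0.0014, g' = -0.578 → ψ = 0.401
Converged at ψ = 0.401.

two-phase, V/F = 0.401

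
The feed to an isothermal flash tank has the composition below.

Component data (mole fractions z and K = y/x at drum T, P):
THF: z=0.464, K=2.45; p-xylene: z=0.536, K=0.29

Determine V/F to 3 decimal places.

V/F = 0.284

Rachford–Rice: g(V/F) = Σ zᵢ(Kᵢ−1)/(1+V/F(Kᵢ−1)) = 0.
g(0) = ΣzᵢKᵢ − 1 = 0.292 and g(1) = 1 − Σzᵢ/Kᵢ = -1.038, so a root lies in (0, 1).
Newton iteration, V/F⁰ = 0.34:
  V/F = 0.340: g = -0.0510, g' = -0.907 → V/F = 0.284
Converged at V/F = 0.284.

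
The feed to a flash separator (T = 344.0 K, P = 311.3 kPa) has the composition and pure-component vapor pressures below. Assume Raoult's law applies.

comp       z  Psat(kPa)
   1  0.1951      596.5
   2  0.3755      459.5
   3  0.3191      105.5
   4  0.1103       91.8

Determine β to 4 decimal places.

β = 0.1564

Raoult's law: Kᵢ = Pᵢˢᵃᵗ/P = Pᵢˢᵃᵗ/311.3.
  K_1 = 596.5/311.3 = 1.916158, K_2 = 459.5/311.3 = 1.476068, K_3 = 105.5/311.3 = 0.338901, K_4 = 91.8/311.3 = 0.294892
Material balance + equilibrium reduce to Σ zᵢ(Kᵢ−1)/(1+β(Kᵢ−1)) = 0.
g(0) = ΣzᵢKᵢ − 1 = 0.0688 and g(1) = 1 − Σzᵢ/Kᵢ = -0.6718, so a root lies in (0, 1).
Iterate (Newton) starting at β = 0.5:
  β = 0.5000: g = -0.16826, g' = -0.5746 → β = 0.2071
  β = 0.2071: g = -0.02256, g' = -0.4486 → β = 0.1569
  β = 0.1569: g = -0.00019, g' = -0.4418 → β = 0.1564
Converged at β = 0.1564.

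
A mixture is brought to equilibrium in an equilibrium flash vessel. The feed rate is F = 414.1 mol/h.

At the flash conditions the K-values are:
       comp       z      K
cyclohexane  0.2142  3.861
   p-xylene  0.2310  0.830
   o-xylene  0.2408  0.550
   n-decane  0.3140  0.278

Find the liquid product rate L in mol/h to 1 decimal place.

Let β = V/F and solve Σ zᵢ(Kᵢ−1)/(1+β(Kᵢ−1)) = 0.
Feasibility: ΣzᵢKᵢ = 1.2385, Σzᵢ/Kᵢ = 1.9011 — both > 1, two phases present.
Newton iteration, β⁰ = 0.38:
  β = 0.3800: g = -0.19150, g' = -0.7919 → β = 0.1382
  β = 0.1382: g = 0.03161, g' = -1.1650 → β = 0.1653
  β = 0.1653: g = 0.00115, g' = -1.0832 → β = 0.1664
Converged at β = 0.1664.
Then V = β·F = 0.1664·414.1 = 68.9 mol/h and L = F − V = 345.2 mol/h.

L = 345.2 mol/h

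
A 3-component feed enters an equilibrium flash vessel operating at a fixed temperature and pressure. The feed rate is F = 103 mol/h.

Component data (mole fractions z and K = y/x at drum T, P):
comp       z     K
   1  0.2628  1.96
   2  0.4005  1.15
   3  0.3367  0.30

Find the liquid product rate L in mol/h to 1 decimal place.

L = 83.4 mol/h

Material balance + equilibrium reduce to Σ zᵢ(Kᵢ−1)/(1+ψ(Kᵢ−1)) = 0.
g(0) = ΣzᵢKᵢ − 1 = 0.0767 and g(1) = 1 − Σzᵢ/Kᵢ = -0.6047, so a root lies in (0, 1).
Iterate (Newton) starting at ψ = 0.34:
  ψ = 0.3400: g = -0.06194, g' = -0.4300 → ψ = 0.1959
  ψ = 0.1959: g = -0.00245, g' = -0.4017 → ψ = 0.1898
Converged at ψ = 0.1898.
Then V = ψ·F = 0.1898·103 = 19.6 mol/h and L = F − V = 83.4 mol/h.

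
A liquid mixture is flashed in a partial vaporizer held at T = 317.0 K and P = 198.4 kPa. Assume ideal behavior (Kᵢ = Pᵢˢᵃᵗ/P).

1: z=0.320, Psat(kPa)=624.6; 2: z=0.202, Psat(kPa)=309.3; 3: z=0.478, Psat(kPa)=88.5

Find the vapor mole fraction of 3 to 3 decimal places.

y_3 = 0.315

Raoult's law: Kᵢ = Pᵢˢᵃᵗ/P = Pᵢˢᵃᵗ/198.4.
  K_1 = 624.6/198.4 = 3.14819, K_2 = 309.3/198.4 = 1.55897, K_3 = 88.5/198.4 = 0.44607
Rachford–Rice: g(β) = Σ zᵢ(Kᵢ−1)/(1+β(Kᵢ−1)) = 0.
g(0) = ΣzᵢKᵢ − 1 = 0.536 and g(1) = 1 − Σzᵢ/Kᵢ = -0.303, so a root lies in (0, 1).
Newton iteration, β⁰ = 0.33:
  β = 0.330: g = 0.1736, g' = -0.770 → β = 0.555
  β = 0.555: g = 0.0172, g' = -0.650 → β = 0.582
Converged at β = 0.582.
Compositions from xᵢ = zᵢ/(1+β(Kᵢ−1)), yᵢ = Kᵢxᵢ:
  1: x = 0.142, y = 0.448
  2: x = 0.152, y = 0.238
  3: x = 0.705, y = 0.315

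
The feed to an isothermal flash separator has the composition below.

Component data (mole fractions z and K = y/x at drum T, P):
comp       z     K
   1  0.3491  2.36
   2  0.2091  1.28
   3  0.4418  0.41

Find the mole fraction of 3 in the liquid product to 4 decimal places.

x_3 = 0.5942

Rachford–Rice: g(V/F) = Σ zᵢ(Kᵢ−1)/(1+V/F(Kᵢ−1)) = 0.
g(0) = ΣzᵢKᵢ − 1 = 0.2727 and g(1) = 1 − Σzᵢ/Kᵢ = -0.3888, so a root lies in (0, 1).
Iterate (Newton) starting at V/F = 0.63:
  V/F = 0.6300: g = -0.10940, g' = -0.5887 → V/F = 0.4442
  V/F = 0.4442: g = -0.00517, g' = -0.5463 → V/F = 0.4347
Converged at V/F = 0.4347.
Compositions from xᵢ = zᵢ/(1+V/F(Kᵢ−1)), yᵢ = Kᵢxᵢ:
  1: x = 0.2194, y = 0.5178
  2: x = 0.1864, y = 0.2386
  3: x = 0.5942, y = 0.2436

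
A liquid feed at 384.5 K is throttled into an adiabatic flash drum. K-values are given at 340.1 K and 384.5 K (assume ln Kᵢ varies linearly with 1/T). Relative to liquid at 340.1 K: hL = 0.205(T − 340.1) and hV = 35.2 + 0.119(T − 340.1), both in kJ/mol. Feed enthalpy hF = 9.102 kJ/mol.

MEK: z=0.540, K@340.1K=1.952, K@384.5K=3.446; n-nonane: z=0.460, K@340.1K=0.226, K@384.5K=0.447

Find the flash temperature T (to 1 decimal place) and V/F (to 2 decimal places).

T = 342.1 K, V/F = 0.25

Adiabatic flash: solve Rachford–Rice at each trial T, then check hF = ψ·hV(T) + (1−ψ)·hL(T).
  T = 340.1 K: K = (1.952, 0.226), RR gives ψ = 0.214, H_out = 7.550 kJ/mol
  T = 384.5 K: K = (3.446, 0.447), RR gives ψ = 0.788, H_out = 33.844 kJ/mol
  T = 362.3 K: K = (2.639, 0.325), RR gives ψ = 0.519, H_out = 21.823 kJ/mol
  T = 351.2 K: K = (2.281, 0.272), RR gives ψ = 0.383, H_out = 15.389 kJ/mol
  T = 345.6 K: K = (2.111, 0.248), RR gives ψ = 0.304, H_out = 11.696 kJ/mol
  T = 342.9 K: K = (2.032, 0.237), RR gives ψ = 0.262, H_out = 9.739 kJ/mol
  T = 341.5 K: K = (1.992, 0.232), RR gives ψ = 0.239, H_out = 8.667 kJ/mol
Linear interpolation between T = 341.5 (H_out = 8.667) and T = 342.9 (H_out = 9.739) on hF = 9.102 gives T ≈ 342.1 K, at which ψ = 0.25.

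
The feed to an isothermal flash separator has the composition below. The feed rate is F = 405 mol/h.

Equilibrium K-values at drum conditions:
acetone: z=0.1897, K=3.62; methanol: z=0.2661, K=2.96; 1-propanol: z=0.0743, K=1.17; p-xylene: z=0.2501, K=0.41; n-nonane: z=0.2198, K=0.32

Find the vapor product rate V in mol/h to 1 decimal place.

V = 226.7 mol/h

Newton–Raphson from ψ = 0.49:
  ψ = 0.4900: g = 0.06361, g' = -0.9183 → ψ = 0.5593
  ψ = 0.5593: g = 0.00054, g' = -0.9073 → ψ = 0.5599
Converged at ψ = 0.5599.
Then V = ψ·F = 0.5599·405 = 226.7 mol/h and L = F − V = 178.3 mol/h.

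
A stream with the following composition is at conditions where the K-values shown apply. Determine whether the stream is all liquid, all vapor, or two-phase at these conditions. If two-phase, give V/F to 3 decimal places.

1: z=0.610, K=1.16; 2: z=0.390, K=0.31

all liquid

ΣzᵢKᵢ = 0.828; Σzᵢ/Kᵢ = 1.784.
Since ΣzᵢKᵢ < 1 the mixture is below its bubble point — single liquid phase.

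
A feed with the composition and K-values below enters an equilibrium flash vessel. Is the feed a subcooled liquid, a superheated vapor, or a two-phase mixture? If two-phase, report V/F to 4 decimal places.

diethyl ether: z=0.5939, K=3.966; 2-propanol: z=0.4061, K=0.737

superheated vapor

ΣzᵢKᵢ = 2.6547; Σzᵢ/Kᵢ = 0.7008.
Since Σzᵢ/Kᵢ < 1 the mixture is above its dew point — single vapor phase.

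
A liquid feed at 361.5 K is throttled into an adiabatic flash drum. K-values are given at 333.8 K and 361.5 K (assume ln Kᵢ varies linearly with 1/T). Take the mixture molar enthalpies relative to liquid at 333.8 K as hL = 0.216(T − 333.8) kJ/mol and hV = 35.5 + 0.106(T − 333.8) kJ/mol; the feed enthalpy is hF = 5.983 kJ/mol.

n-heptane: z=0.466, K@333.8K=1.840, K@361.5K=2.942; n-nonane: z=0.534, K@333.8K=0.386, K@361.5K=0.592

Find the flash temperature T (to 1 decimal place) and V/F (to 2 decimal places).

Adiabatic flash: solve Rachford–Rice at each trial T, then check hF = ψ·hV(T) + (1−ψ)·hL(T).
  T = 333.8 K: K = (1.840, 0.386), RR gives ψ = 0.123, H_out = 4.375 kJ/mol
  T = 361.5 K: K = (2.942, 0.592), RR gives ψ = 0.867, H_out = 34.126 kJ/mol
  T = 347.6 K: K = (2.347, 0.482), RR gives ψ = 0.503, H_out = 20.060 kJ/mol
  T = 340.7 K: K = (2.083, 0.432), RR gives ψ = 0.328, H_out = 12.873 kJ/mol
  T = 337.2 K: K = (1.957, 0.408), RR gives ψ = 0.230, H_out = 8.805 kJ/mol
  T = 335.5 K: K = (1.898, 0.397), RR gives ψ = 0.178, H_out = 6.661 kJ/mol
Linear interpolation between T = 333.8 (H_out = 4.375) and T = 335.5 (H_out = 6.661) on hF = 5.983 gives T ≈ 335.0 K, at which ψ = 0.16.

T = 335.0 K, V/F = 0.16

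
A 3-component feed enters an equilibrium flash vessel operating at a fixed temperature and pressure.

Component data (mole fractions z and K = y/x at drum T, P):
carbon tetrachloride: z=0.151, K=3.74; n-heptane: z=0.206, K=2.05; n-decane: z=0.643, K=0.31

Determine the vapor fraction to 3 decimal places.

Rachford–Rice: g(ψ) = Σ zᵢ(Kᵢ−1)/(1+ψ(Kᵢ−1)) = 0.
Feasibility: ΣzᵢKᵢ = 1.186, Σzᵢ/Kᵢ = 2.215 — both > 1, two phases present.
Newton iteration, ψ⁰ = 0.5:
  ψ = 0.500: g = -0.3609, g' = -1.013 → ψ = 0.144
  ψ = 0.144: g = -0.0077, g' = -1.132 → ψ = 0.137
Converged at ψ = 0.137.

ψ = 0.137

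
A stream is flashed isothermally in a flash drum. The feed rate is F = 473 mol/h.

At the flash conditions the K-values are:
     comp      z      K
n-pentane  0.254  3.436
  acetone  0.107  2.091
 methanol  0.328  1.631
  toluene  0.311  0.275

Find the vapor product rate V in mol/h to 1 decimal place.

V = 321.7 mol/h

Material balance + equilibrium reduce to Σ zᵢ(Kᵢ−1)/(1+V/F(Kᵢ−1)) = 0.
Check two-phase: ΣzᵢKᵢ = 1.717 > 1 and Σzᵢ/Kᵢ = 1.457 > 1, so g(0) = 0.717 > 0 and g(1) = -0.457 < 0.
Newton iteration, V/F⁰ = 0.5:
  V/F = 0.500: g = 0.1581, g' = -0.837 → V/F = 0.689
  V/F = 0.689: g = -0.0085, g' = -0.967 → V/F = 0.680
Converged at V/F = 0.680.
Then V = V/F·F = 0.6800·473 = 321.7 mol/h and L = F − V = 151.3 mol/h.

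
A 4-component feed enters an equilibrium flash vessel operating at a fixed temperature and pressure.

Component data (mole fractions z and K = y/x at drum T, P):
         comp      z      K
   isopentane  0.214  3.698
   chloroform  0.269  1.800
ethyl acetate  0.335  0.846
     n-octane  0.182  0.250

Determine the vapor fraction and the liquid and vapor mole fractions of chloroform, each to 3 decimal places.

Rachford–Rice: g(ψ) = Σ zᵢ(Kᵢ−1)/(1+ψ(Kᵢ−1)) = 0.
Check two-phase: ΣzᵢKᵢ = 1.604 > 1 and Σzᵢ/Kᵢ = 1.331 > 1, so g(0) = 0.604 > 0 and g(1) = -0.331 < 0.
Iterate (Newton) starting at ψ = 0.5:
  ψ = 0.500: g = 0.1252, g' = -0.642 → ψ = 0.695
  ψ = 0.695: g = -0.0039, g' = -0.716 → ψ = 0.690
Converged at ψ = 0.690.
Compositions from xᵢ = zᵢ/(1+ψ(Kᵢ−1)), yᵢ = Kᵢxᵢ:
  isopentane: x = 0.075, y = 0.277
  chloroform: x = 0.173, y = 0.312
  ethyl acetate: x = 0.375, y = 0.317
  n-octane: x = 0.377, y = 0.094

ψ = 0.690, x_chloroform = 0.173, y_chloroform = 0.312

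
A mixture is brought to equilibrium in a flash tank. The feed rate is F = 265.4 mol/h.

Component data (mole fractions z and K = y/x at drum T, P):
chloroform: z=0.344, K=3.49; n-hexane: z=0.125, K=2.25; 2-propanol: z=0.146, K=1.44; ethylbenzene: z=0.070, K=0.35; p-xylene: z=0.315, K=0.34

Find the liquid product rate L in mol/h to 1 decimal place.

L = 86.9 mol/h

Rachford–Rice: g(ψ) = Σ zᵢ(Kᵢ−1)/(1+ψ(Kᵢ−1)) = 0.
Check two-phase: ΣzᵢKᵢ = 1.824 > 1 and Σzᵢ/Kᵢ = 1.382 > 1, so g(0) = 0.824 > 0 and g(1) = -0.382 < 0.
Newton–Raphson from ψ = 0.5:
  ψ = 0.500: g = 0.1526, g' = -0.887 → ψ = 0.672
  ψ = 0.672: g = 0.0004, g' = -0.909 → ψ = 0.673
Converged at ψ = 0.673.
Then V = ψ·F = 0.6726·265.4 = 178.5 mol/h and L = F − V = 86.9 mol/h.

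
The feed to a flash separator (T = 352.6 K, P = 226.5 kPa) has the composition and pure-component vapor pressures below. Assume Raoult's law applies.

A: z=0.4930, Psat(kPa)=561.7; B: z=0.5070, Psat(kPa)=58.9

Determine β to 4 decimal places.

β = 0.3237

Raoult's law: Kᵢ = Pᵢˢᵃᵗ/P = Pᵢˢᵃᵗ/226.5.
  K_A = 561.7/226.5 = 2.479912, K_B = 58.9/226.5 = 0.260044
Let β = V/F and solve Σ zᵢ(Kᵢ−1)/(1+β(Kᵢ−1)) = 0.
g(0) = ΣzᵢKᵢ − 1 = 0.3544 and g(1) = 1 − Σzᵢ/Kᵢ = -1.1485, so a root lies in (0, 1).
Newton iteration, β⁰ = 0.5:
  β = 0.5000: g = -0.17615, g' = -1.0560 → β = 0.3332
  β = 0.3332: g = -0.00927, g' = -0.9733 → β = 0.3237
Converged at β = 0.3237.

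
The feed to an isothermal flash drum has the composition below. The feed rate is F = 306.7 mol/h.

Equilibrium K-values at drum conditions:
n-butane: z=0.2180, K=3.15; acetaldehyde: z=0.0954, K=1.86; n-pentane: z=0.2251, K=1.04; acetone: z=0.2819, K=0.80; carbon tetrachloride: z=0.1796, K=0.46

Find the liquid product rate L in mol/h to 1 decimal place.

Rachford–Rice: g(ψ) = Σ zᵢ(Kᵢ−1)/(1+ψ(Kᵢ−1)) = 0.
Check two-phase: ΣzᵢKᵢ = 1.4064 > 1 and Σzᵢ/Kᵢ = 1.0797 > 1, so g(0) = 0.4064 > 0 and g(1) = -0.0797 < 0.
Newton–Raphson from ψ = 0.42:
  ψ = 0.4200: g = 0.12844, g' = -0.4177 → ψ = 0.7275
  ψ = 0.7275: g = 0.01630, g' = -0.3378 → ψ = 0.7757
Converged at ψ = 0.7757.
Then V = ψ·F = 0.7757·306.7 = 237.9 mol/h and L = F − V = 68.8 mol/h.

L = 68.8 mol/h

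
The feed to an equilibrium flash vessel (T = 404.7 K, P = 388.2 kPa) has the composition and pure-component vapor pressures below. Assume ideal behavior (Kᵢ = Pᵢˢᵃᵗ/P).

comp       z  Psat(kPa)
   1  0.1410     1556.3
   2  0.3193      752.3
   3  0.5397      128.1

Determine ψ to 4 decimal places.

Raoult's law: Kᵢ = Pᵢˢᵃᵗ/P = Pᵢˢᵃᵗ/388.2.
  K_1 = 1556.3/388.2 = 4.009016, K_2 = 752.3/388.2 = 1.937919, K_3 = 128.1/388.2 = 0.329985
Material balance + equilibrium reduce to Σ zᵢ(Kᵢ−1)/(1+ψ(Kᵢ−1)) = 0.
Feasibility: ΣzᵢKᵢ = 1.3621, Σzᵢ/Kᵢ = 1.8355 — both > 1, two phases present.
Newton iteration, ψ⁰ = 0.54:
  ψ = 0.5400: g = -0.20618, g' = -0.9039 → ψ = 0.3119
  ψ = 0.3119: g = -0.00658, g' = -0.8951 → ψ = 0.3046
Converged at ψ = 0.3046.

ψ = 0.3046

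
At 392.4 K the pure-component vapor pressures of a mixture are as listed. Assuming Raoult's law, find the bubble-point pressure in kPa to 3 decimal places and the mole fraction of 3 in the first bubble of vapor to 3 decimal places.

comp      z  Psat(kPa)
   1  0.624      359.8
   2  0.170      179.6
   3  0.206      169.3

Pbub = 289.923 kPa, y_3 = 0.120

At the bubble point ψ → 0, so ΣzᵢKᵢ = 1 with Kᵢ = Pᵢˢᵃᵗ/P ⇒ P = ΣzᵢPᵢˢᵃᵗ.
P = 0.624·359.8 + 0.170·179.6 + 0.206·169.3 = 289.923 kPa
yᵢ = zᵢPᵢˢᵃᵗ/P ⇒ y_3 = 0.206·169.3/289.923 = 0.120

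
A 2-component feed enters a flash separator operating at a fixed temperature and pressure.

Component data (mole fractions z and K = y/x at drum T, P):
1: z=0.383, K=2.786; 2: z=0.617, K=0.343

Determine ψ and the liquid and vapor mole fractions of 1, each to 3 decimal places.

Iterate (Newton) starting at ψ = 0.5:
  ψ = 0.500: g = -0.2423, g' = -0.932 → ψ = 0.240
  ψ = 0.240: g = -0.0023, g' = -0.974 → ψ = 0.237
Converged at ψ = 0.237.
Compositions from xᵢ = zᵢ/(1+ψ(Kᵢ−1)), yᵢ = Kᵢxᵢ:
  1: x = 0.269, y = 0.749
  2: x = 0.731, y = 0.251

ψ = 0.237, x_1 = 0.269, y_1 = 0.749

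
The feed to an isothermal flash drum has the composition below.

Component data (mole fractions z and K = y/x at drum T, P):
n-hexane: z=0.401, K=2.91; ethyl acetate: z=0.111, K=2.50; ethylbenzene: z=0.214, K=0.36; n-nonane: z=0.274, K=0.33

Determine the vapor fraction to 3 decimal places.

ψ = 0.510

Let ψ = V/F and solve Σ zᵢ(Kᵢ−1)/(1+ψ(Kᵢ−1)) = 0.
Check two-phase: ΣzᵢKᵢ = 1.612 > 1 and Σzᵢ/Kᵢ = 1.607 > 1, so g(0) = 0.612 > 0 and g(1) = -0.607 < 0.
Newton iteration, ψ⁰ = 0.5:
  ψ = 0.500: g = 0.0094, g' = -0.932 → ψ = 0.510
Converged at ψ = 0.510.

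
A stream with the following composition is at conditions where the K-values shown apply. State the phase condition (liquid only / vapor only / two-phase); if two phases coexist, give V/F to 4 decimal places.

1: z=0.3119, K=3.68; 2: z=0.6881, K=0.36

two-phase, V/F = 0.2306

ΣzᵢKᵢ = 1.3955; Σzᵢ/Kᵢ = 1.9961.
Both exceed 1, so a two-phase solution exists.
Binary case is linear: z₁(K₁−1)(1+ψ(K₂−1)) + z₂(K₂−1)(1+ψ(K₁−1)) = 0
⇒ ψ = [z₁(K₁−1)+z₂(K₂−1)] / [−(K₁−1)(K₂−1)] = 0.39551/1.71520 = 0.2306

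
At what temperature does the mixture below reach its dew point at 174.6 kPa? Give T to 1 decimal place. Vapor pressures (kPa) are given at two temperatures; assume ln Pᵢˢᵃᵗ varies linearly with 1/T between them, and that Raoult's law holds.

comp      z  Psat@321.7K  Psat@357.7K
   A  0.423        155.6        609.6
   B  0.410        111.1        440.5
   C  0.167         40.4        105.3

T = 339.1 K

Dew-point temperature: Σzᵢ·P/Pᵢˢᵃᵗ(T) = 1. Interpolate ln Pᵢˢᵃᵗ = aᵢ + bᵢ/T.
  T = 321.7 K: ΣzᵢP/Pᵢˢᵃᵗ = 1.8407
  T = 357.7 K: ΣzᵢP/Pᵢˢᵃᵗ = 0.5606
  T = 339.7 K: ΣzᵢP/Pᵢˢᵃᵗ = 0.9791
  T = 330.7 K: ΣzᵢP/Pᵢˢᵃᵗ = 1.3291
  T = 335.2 K: ΣzᵢP/Pᵢˢᵃᵗ = 1.1380
  T = 337.4 K: ΣzᵢP/Pᵢˢᵃᵗ = 1.0567
Interpolating between 337.4 K and 339.7 K gives T ≈ 339.1 K.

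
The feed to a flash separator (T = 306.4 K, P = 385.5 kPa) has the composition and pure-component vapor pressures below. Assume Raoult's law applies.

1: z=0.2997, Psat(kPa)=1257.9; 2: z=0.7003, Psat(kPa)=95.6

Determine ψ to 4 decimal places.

ψ = 0.0891

Raoult's law: Kᵢ = Pᵢˢᵃᵗ/P = Pᵢˢᵃᵗ/385.5.
  K_1 = 1257.9/385.5 = 3.263035, K_2 = 95.6/385.5 = 0.247990
Let ψ = V/F and solve Σ zᵢ(Kᵢ−1)/(1+ψ(Kᵢ−1)) = 0.
Check two-phase: ΣzᵢKᵢ = 1.1516 > 1 and Σzᵢ/Kᵢ = 2.9158 > 1, so g(0) = 0.1516 > 0 and g(1) = -1.9158 < 0.
Newton iteration, ψ⁰ = 0.58:
  ψ = 0.5800: g = -0.64074, g' = -1.5327 → ψ = 0.1620
  ψ = 0.1620: g = -0.10336, g' = -1.3354 → ψ = 0.0846
  ψ = 0.0846: g = 0.00688, g' = -1.5330 → ψ = 0.0891
Converged at ψ = 0.0891.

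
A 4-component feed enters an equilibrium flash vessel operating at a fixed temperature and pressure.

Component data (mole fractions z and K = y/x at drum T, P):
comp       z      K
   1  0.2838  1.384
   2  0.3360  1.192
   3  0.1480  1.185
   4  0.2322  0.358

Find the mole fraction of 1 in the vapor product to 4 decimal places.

Let ψ = V/F and solve Σ zᵢ(Kᵢ−1)/(1+ψ(Kᵢ−1)) = 0.
Feasibility: ΣzᵢKᵢ = 1.0518, Σzᵢ/Kᵢ = 1.2604 — both > 1, two phases present.
Newton iteration, ψ⁰ = 0.51:
  ψ = 0.5100: g = -0.04673, g' = -0.2553 → ψ = 0.3270
  ψ = 0.3270: g = -0.00534, g' = -0.2018 → ψ = 0.3005
  ψ = 0.3005: g = -0.00008, g' = -0.1962 → ψ = 0.3001
Converged at ψ = 0.3001.
Compositions from xᵢ = zᵢ/(1+ψ(Kᵢ−1)), yᵢ = Kᵢxᵢ:
  1: x = 0.2545, y = 0.3522
  2: x = 0.3177, y = 0.3787
  3: x = 0.1402, y = 0.1662
  4: x = 0.2876, y = 0.1030

y_1 = 0.3522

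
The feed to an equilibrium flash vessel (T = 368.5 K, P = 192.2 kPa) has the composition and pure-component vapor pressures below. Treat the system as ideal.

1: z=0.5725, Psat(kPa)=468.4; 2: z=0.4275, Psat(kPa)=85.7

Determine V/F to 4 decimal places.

V/F = 0.7357

Raoult's law: Kᵢ = Pᵢˢᵃᵗ/P = Pᵢˢᵃᵗ/192.2.
  K_1 = 468.4/192.2 = 2.437045, K_2 = 85.7/192.2 = 0.445890
Iterate (Newton) starting at V/F = 0.5:
  V/F = 0.5000: g = 0.15107, g' = -0.6515 → V/F = 0.7319
  V/F = 0.7319: g = 0.00249, g' = -0.6523 → V/F = 0.7357
Converged at V/F = 0.7357.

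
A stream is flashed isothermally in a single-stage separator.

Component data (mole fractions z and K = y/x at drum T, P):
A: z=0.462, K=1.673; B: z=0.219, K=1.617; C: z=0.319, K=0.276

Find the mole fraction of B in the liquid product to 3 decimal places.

Newton–Raphson from V/F = 0.38:
  V/F = 0.380: g = 0.0385, g' = -0.506 → V/F = 0.456
  V/F = 0.456: g = -0.0014, g' = -0.546 → V/F = 0.453
Converged at V/F = 0.453.
Compositions from xᵢ = zᵢ/(1+V/F(Kᵢ−1)), yᵢ = Kᵢxᵢ:
  A: x = 0.354, y = 0.592
  B: x = 0.171, y = 0.277
  C: x = 0.475, y = 0.131

x_B = 0.171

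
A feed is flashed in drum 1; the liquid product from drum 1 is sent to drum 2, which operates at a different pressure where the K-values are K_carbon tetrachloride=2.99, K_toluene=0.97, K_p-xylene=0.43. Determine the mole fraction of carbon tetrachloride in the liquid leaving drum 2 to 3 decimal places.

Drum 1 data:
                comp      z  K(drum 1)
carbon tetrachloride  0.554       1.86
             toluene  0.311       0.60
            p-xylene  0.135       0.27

x_carbon tetrachloride (drum 2) = 0.136

Drum 1:
Material balance + equilibrium reduce to Σ zᵢ(Kᵢ−1)/(1+ψ₁(Kᵢ−1)) = 0.
Feasibility: ΣzᵢKᵢ = 1.253, Σzᵢ/Kᵢ = 1.316 — both > 1, two phases present.
Newton–Raphson from ψ₁ = 0.67:
  ψ₁ = 0.670: g = -0.0606, g' = -0.533 → ψ₁ = 0.556
  ψ₁ = 0.556: g = -0.0037, g' = -0.474 → ψ₁ = 0.549
Converged at ψ₁ = 0.549.
Drum-1 compositions:
  carbon tetrachloride: x = 0.376, y = 0.700
  toluene: x = 0.398, y = 0.239
  p-xylene: x = 0.225, y = 0.061
Drum-2 feed = drum-1 liquid: z₂ = (0.3764, 0.3984, 0.2252).
Drum 2:
Newton–Raphson from ψ₂ = 0.5:
  ψ₂ = 0.500: g = 0.1839, g' = -0.518 → ψ₂ = 0.855
  ψ₂ = 0.855: g = 0.0147, g' = -0.483 → ψ₂ = 0.885
Converged at ψ₂ = 0.885.
  carbon tetrachloride: x = 0.136, y = 0.408
  toluene: x = 0.409, y = 0.397
  p-xylene: x = 0.454, y = 0.195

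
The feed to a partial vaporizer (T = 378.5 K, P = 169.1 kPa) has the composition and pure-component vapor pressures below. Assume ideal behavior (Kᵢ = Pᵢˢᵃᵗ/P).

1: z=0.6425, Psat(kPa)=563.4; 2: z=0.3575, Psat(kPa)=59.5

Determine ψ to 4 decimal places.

Raoult's law: Kᵢ = Pᵢˢᵃᵗ/P = Pᵢˢᵃᵗ/169.1.
  K_1 = 563.4/169.1 = 3.331756, K_2 = 59.5/169.1 = 0.351863
Rachford–Rice: g(ψ) = Σ zᵢ(Kᵢ−1)/(1+ψ(Kᵢ−1)) = 0.
g(0) = ΣzᵢKᵢ − 1 = 1.2664 and g(1) = 1 − Σzᵢ/Kᵢ = -0.2089, so a root lies in (0, 1).
Iterate (Newton) starting at ψ = 0.5:
  ψ = 0.5000: g = 0.34891, g' = -1.0734 → ψ = 0.8251
  ψ = 0.8251: g = 0.01437, g' = -1.1024 → ψ = 0.8381
  ψ = 0.8381: g = -0.00011, g' = -1.1200 → ψ = 0.8380
Converged at ψ = 0.8380.

ψ = 0.8380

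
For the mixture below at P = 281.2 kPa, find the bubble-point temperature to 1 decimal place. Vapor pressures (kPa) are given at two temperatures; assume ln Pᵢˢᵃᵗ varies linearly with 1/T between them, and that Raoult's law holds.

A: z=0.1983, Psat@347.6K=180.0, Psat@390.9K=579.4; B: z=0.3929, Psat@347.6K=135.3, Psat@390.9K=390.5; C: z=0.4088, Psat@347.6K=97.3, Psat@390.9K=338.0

T = 375.9 K

Bubble-point temperature: ΣzᵢPᵢˢᵃᵗ(T) = P. Interpolate ln Pᵢˢᵃᵗ = aᵢ + bᵢ/T.
  T = 347.6 K: ΣzᵢPᵢˢᵃᵗ = 128.63 kPa
  T = 390.9 K: ΣzᵢPᵢˢᵃᵗ = 406.50 kPa
  T = 369.2 K: ΣzᵢPᵢˢᵃᵗ = 236.01 kPa
  T = 380.0 K: ΣzᵢPᵢˢᵃᵗ = 311.71 kPa
  T = 374.6 K: ΣzᵢPᵢˢᵃᵗ = 271.76 kPa
  T = 377.3 K: ΣzᵢPᵢˢᵃᵗ = 291.19 kPa
Interpolating between 374.6 K and 377.3 K gives T ≈ 375.9 K.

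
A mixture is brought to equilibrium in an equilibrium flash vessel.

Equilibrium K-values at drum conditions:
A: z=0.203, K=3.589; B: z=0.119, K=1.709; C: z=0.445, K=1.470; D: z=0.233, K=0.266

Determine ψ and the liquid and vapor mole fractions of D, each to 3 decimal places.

ψ = 0.759, x_D = 0.526, y_D = 0.140

Iterate (Newton) starting at ψ = 0.5:
  ψ = 0.500: g = 0.1905, g' = -0.669 → ψ = 0.785
  ψ = 0.785: g = -0.0231, g' = -0.924 → ψ = 0.760
  ψ = 0.760: g = -0.0006, g' = -0.875 → ψ = 0.759
Converged at ψ = 0.759.
Compositions from xᵢ = zᵢ/(1+ψ(Kᵢ−1)), yᵢ = Kᵢxᵢ:
  A: x = 0.068, y = 0.246
  B: x = 0.077, y = 0.132
  C: x = 0.328, y = 0.482
  D: x = 0.526, y = 0.140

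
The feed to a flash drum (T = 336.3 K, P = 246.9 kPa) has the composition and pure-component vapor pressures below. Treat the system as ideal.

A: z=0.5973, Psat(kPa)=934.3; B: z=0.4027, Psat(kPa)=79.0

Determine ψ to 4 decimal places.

Raoult's law: Kᵢ = Pᵢˢᵃᵗ/P = Pᵢˢᵃᵗ/246.9.
  K_A = 934.3/246.9 = 3.784123, K_B = 79.0/246.9 = 0.319968
Rachford–Rice: g(ψ) = Σ zᵢ(Kᵢ−1)/(1+ψ(Kᵢ−1)) = 0.
Check two-phase: ΣzᵢKᵢ = 2.3891 > 1 and Σzᵢ/Kᵢ = 1.4164 > 1, so g(0) = 1.3891 > 0 and g(1) = -0.4164 < 0.
Newton iteration, ψ⁰ = 0.39:
  ψ = 0.3900: g = 0.42458, g' = -1.4091 → ψ = 0.6913
  ψ = 0.6913: g = 0.05178, g' = -1.2045 → ψ = 0.7343
  ψ = 0.7343: g = -0.00075, g' = -1.2425 → ψ = 0.7337
Converged at ψ = 0.7337.

ψ = 0.7337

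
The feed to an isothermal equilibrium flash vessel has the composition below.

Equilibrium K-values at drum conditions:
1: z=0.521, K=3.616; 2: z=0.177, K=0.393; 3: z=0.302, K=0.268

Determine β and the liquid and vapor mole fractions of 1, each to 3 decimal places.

Let β = V/F and solve Σ zᵢ(Kᵢ−1)/(1+β(Kᵢ−1)) = 0.
g(0) = ΣzᵢKᵢ − 1 = 1.034 and g(1) = 1 − Σzᵢ/Kᵢ = -0.721, so a root lies in (0, 1).
Iterate (Newton) starting at β = 0.5:
  β = 0.500: g = 0.0876, g' = -1.206 → β = 0.573
Converged at β = 0.573.
Compositions from xᵢ = zᵢ/(1+β(Kᵢ−1)), yᵢ = Kᵢxᵢ:
  1: x = 0.209, y = 0.754
  2: x = 0.271, y = 0.107
  3: x = 0.520, y = 0.139

β = 0.573, x_1 = 0.209, y_1 = 0.754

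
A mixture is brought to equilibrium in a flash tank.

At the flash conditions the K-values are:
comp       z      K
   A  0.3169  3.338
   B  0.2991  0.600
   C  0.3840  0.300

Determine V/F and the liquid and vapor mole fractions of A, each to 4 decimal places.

V/F = 0.2587, x_A = 0.1975, y_A = 0.6592

Iterate (Newton) starting at V/F = 0.7:
  V/F = 0.7000: g = -0.41222, g' = -1.0649 → V/F = 0.3129
  V/F = 0.3129: g = -0.05307, g' = -0.9488 → V/F = 0.2570
  V/F = 0.2570: g = 0.00173, g' = -1.0152 → V/F = 0.2587
Converged at V/F = 0.2587.
Compositions from xᵢ = zᵢ/(1+V/F(Kᵢ−1)), yᵢ = Kᵢxᵢ:
  A: x = 0.1975, y = 0.6592
  B: x = 0.3336, y = 0.2002
  C: x = 0.4689, y = 0.1407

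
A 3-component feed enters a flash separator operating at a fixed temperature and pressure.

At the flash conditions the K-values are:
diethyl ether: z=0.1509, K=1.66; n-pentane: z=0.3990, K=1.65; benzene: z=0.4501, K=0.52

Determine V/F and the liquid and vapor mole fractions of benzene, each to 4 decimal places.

V/F = 0.4561, x_benzene = 0.5762, y_benzene = 0.2996

Material balance + equilibrium reduce to Σ zᵢ(Kᵢ−1)/(1+V/F(Kᵢ−1)) = 0.
g(0) = ΣzᵢKᵢ − 1 = 0.1429 and g(1) = 1 − Σzᵢ/Kᵢ = -0.1983, so a root lies in (0, 1).
Newton iteration, V/F⁰ = 0.51:
  V/F = 0.5100: g = -0.01679, g' = -0.3137 → V/F = 0.4565
  V/F = 0.4565: g = -0.00013, g' = -0.3091 → V/F = 0.4561
Converged at V/F = 0.4561.
Compositions from xᵢ = zᵢ/(1+V/F(Kᵢ−1)), yᵢ = Kᵢxᵢ:
  diethyl ether: x = 0.1160, y = 0.1925
  n-pentane: x = 0.3078, y = 0.5078
  benzene: x = 0.5762, y = 0.2996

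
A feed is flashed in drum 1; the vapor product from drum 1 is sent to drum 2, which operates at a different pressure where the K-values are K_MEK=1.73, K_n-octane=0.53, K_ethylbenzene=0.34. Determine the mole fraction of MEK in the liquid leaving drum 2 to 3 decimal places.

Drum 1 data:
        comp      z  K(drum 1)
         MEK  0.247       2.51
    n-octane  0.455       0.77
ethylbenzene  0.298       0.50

x_MEK (drum 2) = 0.421

Drum 1:
Material balance + equilibrium reduce to Σ zᵢ(Kᵢ−1)/(1+ψ₁(Kᵢ−1)) = 0.
Check two-phase: ΣzᵢKᵢ = 1.119 > 1 and Σzᵢ/Kᵢ = 1.285 > 1, so g(0) = 0.119 > 0 and g(1) = -0.285 < 0.
Iterate (Newton) starting at ψ₁ = 0.5:
  ψ₁ = 0.500: g = -0.1044, g' = -0.346 → ψ₁ = 0.198
  ψ₁ = 0.198: g = 0.0120, g' = -0.452 → ψ₁ = 0.225
Converged at ψ₁ = 0.225.
Drum-1 compositions:
  MEK: x = 0.184, y = 0.463
  n-octane: x = 0.480, y = 0.369
  ethylbenzene: x = 0.336, y = 0.168
Drum-2 feed = drum-1 vapor: z₂ = (0.4626, 0.3695, 0.1679).
Drum 2:
Let ψ₂ = V/F and solve Σ zᵢ(Kᵢ−1)/(1+ψ₂(Kᵢ−1)) = 0.
Feasibility: ΣzᵢKᵢ = 1.053, Σzᵢ/Kᵢ = 1.458 — both > 1, two phases present.
Iterate (Newton) starting at ψ₂ = 0.5:
  ψ₂ = 0.500: g = -0.1450, g' = -0.435 → ψ₂ = 0.166
  ψ₂ = 0.166: g = -0.0118, g' = -0.384 → ψ₂ = 0.136
Converged at ψ₂ = 0.136.
  MEK: x = 0.421, y = 0.728
  n-octane: x = 0.395, y = 0.209
  ethylbenzene: x = 0.184, y = 0.063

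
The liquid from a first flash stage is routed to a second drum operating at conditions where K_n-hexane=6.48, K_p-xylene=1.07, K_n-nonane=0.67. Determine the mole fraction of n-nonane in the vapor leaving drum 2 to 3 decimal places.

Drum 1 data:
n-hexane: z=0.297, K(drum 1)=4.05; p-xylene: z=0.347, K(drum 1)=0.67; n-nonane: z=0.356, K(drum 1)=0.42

Drum 1:
Material balance + equilibrium reduce to Σ zᵢ(Kᵢ−1)/(1+ψ₁(Kᵢ−1)) = 0.
Feasibility: ΣzᵢKᵢ = 1.585, Σzᵢ/Kᵢ = 1.439 — both > 1, two phases present.
Newton–Raphson from ψ₁ = 0.5:
  ψ₁ = 0.500: g = -0.0692, g' = -0.725 → ψ₁ = 0.405
  ψ₁ = 0.405: g = 0.0036, g' = -0.808 → ψ₁ = 0.409
Converged at ψ₁ = 0.409.
Drum-1 compositions:
  n-hexane: x = 0.132, y = 0.535
  p-xylene: x = 0.401, y = 0.269
  n-nonane: x = 0.467, y = 0.196
Drum-2 feed = drum-1 liquid: z₂ = (0.1322, 0.4011, 0.4667).
Drum 2:
Iterate (Newton) starting at ψ₂ = 0.5:
  ψ₂ = 0.500: g = 0.0363, g' = -0.358 → ψ₂ = 0.601
  ψ₂ = 0.601: g = 0.0034, g' = -0.296 → ψ₂ = 0.613
Converged at ψ₂ = 0.613.
  n-hexane: x = 0.030, y = 0.196
  p-xylene: x = 0.385, y = 0.412
  n-nonane: x = 0.585, y = 0.392

y_n-nonane (drum 2) = 0.392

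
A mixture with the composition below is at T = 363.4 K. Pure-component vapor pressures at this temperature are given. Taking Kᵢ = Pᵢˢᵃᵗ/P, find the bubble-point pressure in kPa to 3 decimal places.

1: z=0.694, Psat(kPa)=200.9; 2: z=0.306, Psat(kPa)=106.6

At the bubble point ψ → 0, so ΣzᵢKᵢ = 1 with Kᵢ = Pᵢˢᵃᵗ/P ⇒ P = ΣzᵢPᵢˢᵃᵗ.
P = 0.694·200.9 + 0.306·106.6 = 172.044 kPa

Pbub = 172.044 kPa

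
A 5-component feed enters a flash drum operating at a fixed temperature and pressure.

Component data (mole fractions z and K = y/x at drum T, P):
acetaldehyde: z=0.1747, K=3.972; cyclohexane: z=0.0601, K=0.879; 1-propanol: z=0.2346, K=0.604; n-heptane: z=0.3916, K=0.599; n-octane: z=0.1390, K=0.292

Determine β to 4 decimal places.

Rachford–Rice: g(β) = Σ zᵢ(Kᵢ−1)/(1+β(Kᵢ−1)) = 0.
g(0) = ΣzᵢKᵢ − 1 = 0.1636 and g(1) = 1 − Σzᵢ/Kᵢ = -0.6306, so a root lies in (0, 1).
Iterate (Newton) starting at β = 0.36:
  β = 0.3600: g = -0.18072, g' = -0.6227 → β = 0.0698
  β = 0.0698: g = 0.06209, g' = -1.2421 → β = 0.1198
  β = 0.1198: g = 0.00554, g' = -1.0334 → β = 0.1251
  β = 0.1251: g = 0.00005, g' = -1.0153 → β = 0.1252
Converged at β = 0.1252.

β = 0.1252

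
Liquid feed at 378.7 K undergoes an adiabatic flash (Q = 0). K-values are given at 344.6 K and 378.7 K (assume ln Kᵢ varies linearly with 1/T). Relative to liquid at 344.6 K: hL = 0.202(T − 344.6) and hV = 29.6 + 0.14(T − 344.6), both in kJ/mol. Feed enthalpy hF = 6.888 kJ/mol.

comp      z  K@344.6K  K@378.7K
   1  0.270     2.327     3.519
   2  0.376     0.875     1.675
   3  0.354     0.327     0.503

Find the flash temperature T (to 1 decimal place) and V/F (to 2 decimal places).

T = 347.8 K, V/F = 0.21

Adiabatic flash: solve Rachford–Rice at each trial T, then check hF = ψ·hV(T) + (1−ψ)·hL(T).
  T = 344.6 K: K = (2.327, 0.875, 0.327), RR gives ψ = 0.124, H_out = 3.670 kJ/mol
  T = 378.7 K: K = (3.519, 1.675, 0.503), RR gives ψ = 0.991, H_out = 34.122 kJ/mol
  T = 361.6 K: K = (2.888, 1.228, 0.409), RR gives ψ = 0.582, H_out = 20.051 kJ/mol
  T = 353.1 K: K = (2.599, 1.041, 0.367), RR gives ψ = 0.358, H_out = 12.120 kJ/mol
  T = 348.9 K: K = (2.463, 0.956, 0.347), RR gives ψ = 0.243, H_out = 7.992 kJ/mol
  T = 346.8 K: K = (2.396, 0.916, 0.337), RR gives ψ = 0.185, H_out = 5.892 kJ/mol
Linear interpolation between T = 346.8 (H_out = 5.892) and T = 348.9 (H_out = 7.992) on hF = 6.888 gives T ≈ 347.8 K, at which ψ = 0.21.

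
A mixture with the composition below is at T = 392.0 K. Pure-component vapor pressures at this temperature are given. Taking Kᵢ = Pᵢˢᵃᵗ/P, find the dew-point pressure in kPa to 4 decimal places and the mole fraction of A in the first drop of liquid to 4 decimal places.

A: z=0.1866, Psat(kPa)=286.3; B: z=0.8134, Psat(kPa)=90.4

At the dew point ψ → 1, so Σzᵢ/Kᵢ = 1 with Kᵢ = Pᵢˢᵃᵗ/P ⇒ 1/P = Σzᵢ/Pᵢˢᵃᵗ.
1/P = 0.1866/286.3 + 0.8134/90.4 = 0.0096496 ⇒ P = 103.6318 kPa
xᵢ = zᵢP/Pᵢˢᵃᵗ ⇒ x_A = 0.1866·103.6318/286.3 = 0.0675

Pdew = 103.6318 kPa, x_A = 0.0675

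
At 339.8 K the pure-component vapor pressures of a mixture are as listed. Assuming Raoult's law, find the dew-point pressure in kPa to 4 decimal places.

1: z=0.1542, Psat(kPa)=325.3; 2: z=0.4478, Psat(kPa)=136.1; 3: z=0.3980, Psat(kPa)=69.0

At the dew point ψ → 1, so Σzᵢ/Kᵢ = 1 with Kᵢ = Pᵢˢᵃᵗ/P ⇒ 1/P = Σzᵢ/Pᵢˢᵃᵗ.
1/P = 0.1542/325.3 + 0.4478/136.1 + 0.3980/69.0 = 0.0095324 ⇒ P = 104.9057 kPa

Pdew = 104.9057 kPa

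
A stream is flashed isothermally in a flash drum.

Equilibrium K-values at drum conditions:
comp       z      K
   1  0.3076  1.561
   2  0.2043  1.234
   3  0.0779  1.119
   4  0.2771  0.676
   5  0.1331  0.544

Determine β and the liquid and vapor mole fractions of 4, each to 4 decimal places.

Newton–Raphson from β = 0.44:
  β = 0.4400: g = 0.00992, g' = -0.1553 → β = 0.5038
  β = 0.5038: g = -0.00005, g' = -0.1570 → β = 0.5035
Converged at β = 0.5035.
Compositions from xᵢ = zᵢ/(1+β(Kᵢ−1)), yᵢ = Kᵢxᵢ:
  1: x = 0.2398, y = 0.3744
  2: x = 0.1828, y = 0.2255
  3: x = 0.0735, y = 0.0822
  4: x = 0.3311, y = 0.2238
  5: x = 0.1728, y = 0.0940

β = 0.5035, x_4 = 0.3311, y_4 = 0.2238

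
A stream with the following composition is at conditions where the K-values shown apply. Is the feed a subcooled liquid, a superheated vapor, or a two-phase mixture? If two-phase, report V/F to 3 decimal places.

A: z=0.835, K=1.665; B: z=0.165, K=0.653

superheated vapor

ΣzᵢKᵢ = 1.498; Σzᵢ/Kᵢ = 0.754.
Since Σzᵢ/Kᵢ < 1 the mixture is above its dew point — single vapor phase.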